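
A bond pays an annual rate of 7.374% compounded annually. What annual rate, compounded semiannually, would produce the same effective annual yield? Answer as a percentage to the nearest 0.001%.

7.243%

Compounded annually, EAR = nominal = 0.073740.
Solve (1 + r/2)^2 = 1.073740: r/2 = 1.073740^(1/2) − 1 = 0.036214, so r = 0.072429 = 7.243%.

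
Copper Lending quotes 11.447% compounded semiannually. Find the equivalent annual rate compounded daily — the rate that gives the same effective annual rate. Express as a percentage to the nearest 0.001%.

11.133%

EAR = (1 + 0.11447/2)^2 − 1 = 0.117746.
Solve (1 + r/365)^365 = 1.117746: r/365 = 1.117746^(1/365) − 1 = 0.000305, so r = 0.111331 = 11.133%.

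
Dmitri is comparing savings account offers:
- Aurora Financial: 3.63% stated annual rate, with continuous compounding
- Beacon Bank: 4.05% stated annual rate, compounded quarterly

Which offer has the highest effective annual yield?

Beacon Bank

Aurora Financial: e^0.0363 − 1 = 3.697%
Beacon Bank: (1 + 0.0405/4)^4 − 1 = 4.112%
The highest effective annual rate is Beacon Bank at 4.112%.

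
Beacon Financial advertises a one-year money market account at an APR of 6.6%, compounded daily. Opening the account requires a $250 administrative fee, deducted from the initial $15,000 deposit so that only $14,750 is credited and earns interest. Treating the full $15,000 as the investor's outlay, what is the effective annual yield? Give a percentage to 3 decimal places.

5.042%

Value after one year: 14,750 × (1 + 0.066/365)^365 = 14,750 × 1.068220 = $15,756.25.
Effective yield on the $15,000 outlay: 15,756.25 / 15,000 − 1 = 0.050417 = 5.042%.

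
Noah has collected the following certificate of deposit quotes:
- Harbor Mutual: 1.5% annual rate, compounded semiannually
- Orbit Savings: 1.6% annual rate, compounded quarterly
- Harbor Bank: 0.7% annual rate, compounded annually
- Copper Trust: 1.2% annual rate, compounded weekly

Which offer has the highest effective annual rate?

Orbit Savings

Harbor Mutual: (1 + 0.015/2)^2 − 1 = 1.506%
Orbit Savings: (1 + 0.016/4)^4 − 1 = 1.610%
Harbor Bank: compounded annually, EAR = 0.700%
Copper Trust: (1 + 0.012/52)^52 − 1 = 1.207%
The highest effective annual rate is Orbit Savings at 1.610%.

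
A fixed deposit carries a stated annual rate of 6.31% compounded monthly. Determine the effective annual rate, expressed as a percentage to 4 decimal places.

EAR = (1 + 0.0631/12)^12 − 1.
= 1.064957 − 1 = 6.4957%.

6.4957%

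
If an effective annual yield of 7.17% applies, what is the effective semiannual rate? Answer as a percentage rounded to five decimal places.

The per-half-year rate i satisfies (1 + i)^2 = 1 + 0.0717.
i = 1.0717^(1/2) − 1 = 0.0352294 = 3.52294%.

3.52294%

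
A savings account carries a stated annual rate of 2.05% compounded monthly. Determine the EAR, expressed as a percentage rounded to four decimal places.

2.0694%

EAR = (1 + 0.0205/12)^12 − 1.
= (1 + 0.001708)^12 − 1 = 1.020694 − 1 = 2.0694%.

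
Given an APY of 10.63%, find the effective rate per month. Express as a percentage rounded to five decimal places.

The per-month rate i satisfies (1 + i)^12 = 1 + 0.1063.
i = 1.1063^(1/12) − 1 = 0.0084540 = 0.84540%.

0.84540%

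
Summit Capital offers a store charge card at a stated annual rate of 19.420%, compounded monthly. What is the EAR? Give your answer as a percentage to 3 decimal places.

EAR = (1 + 0.19420/12)^12 − 1.
= 1.212453 − 1 = 21.245%.

21.245%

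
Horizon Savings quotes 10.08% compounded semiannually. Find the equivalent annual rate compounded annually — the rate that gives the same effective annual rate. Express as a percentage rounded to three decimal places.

EAR = (1 + 0.1008/2)^2 − 1 = 0.103340.
Compounded annually, the equivalent nominal rate is the EAR itself: 10.334%.

10.334%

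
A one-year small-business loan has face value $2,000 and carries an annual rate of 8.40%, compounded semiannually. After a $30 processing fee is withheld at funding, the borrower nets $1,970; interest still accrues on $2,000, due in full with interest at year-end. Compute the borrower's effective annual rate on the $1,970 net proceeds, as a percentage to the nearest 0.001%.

10.230%

Amount owed after one year: 2,000 × (1 + 0.0840/2)^2 = 2,000 × 1.085764 = $2,171.53.
Effective rate on net proceeds: 2,171.53 / 1,970 − 1 = 0.102298 = 10.230%.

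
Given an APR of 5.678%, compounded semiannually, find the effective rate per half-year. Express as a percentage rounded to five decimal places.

With a nominal annual rate compounded semiannually, the periodic rate is the nominal rate divided by 2.
i = 0.05678 / 2 = 0.0283900 = 2.83900%.

2.83900%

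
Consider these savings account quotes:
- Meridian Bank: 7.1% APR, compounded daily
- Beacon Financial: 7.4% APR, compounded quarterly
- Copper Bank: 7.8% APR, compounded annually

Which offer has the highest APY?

Copper Bank

Meridian Bank: (1 + 0.071/365)^365 − 1 = 7.357%
Beacon Financial: (1 + 0.074/4)^4 − 1 = 7.608%
Copper Bank: compounded annually, EAR = 7.800%
The highest effective annual rate is Copper Bank at 7.800%.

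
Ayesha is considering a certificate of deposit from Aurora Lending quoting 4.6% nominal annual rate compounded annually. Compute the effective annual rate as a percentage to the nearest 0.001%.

Annual compounding means the effective rate equals the nominal rate: 4.600%.

4.600%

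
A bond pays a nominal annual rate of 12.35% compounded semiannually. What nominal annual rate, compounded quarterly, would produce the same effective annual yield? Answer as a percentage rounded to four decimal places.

12.1650%

EAR = (1 + 0.1235/2)^2 − 1 = 0.127313.
Solve (1 + r/4)^4 = 1.127313: r/4 = 1.127313^(1/4) − 1 = 0.030413, so r = 0.121650 = 12.1650%.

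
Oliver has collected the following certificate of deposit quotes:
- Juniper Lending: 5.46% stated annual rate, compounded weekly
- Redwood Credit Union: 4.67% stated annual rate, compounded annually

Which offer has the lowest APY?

Redwood Credit Union

Juniper Lending: (1 + 0.0546/52)^52 − 1 = 5.609%
Redwood Credit Union: compounded annually, EAR = 4.670%
The lowest effective annual rate is Redwood Credit Union at 4.670%.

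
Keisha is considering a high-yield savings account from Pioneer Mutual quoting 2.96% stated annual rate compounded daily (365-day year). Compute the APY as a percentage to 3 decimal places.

EAR = (1 + 0.0296/365)^365 − 1.
= 1.030041 − 1 = 3.004%.

3.004%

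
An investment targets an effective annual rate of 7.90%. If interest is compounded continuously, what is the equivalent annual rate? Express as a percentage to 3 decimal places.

Continuous: nominal r satisfies e^r − 1 = 0.0790.
r = ln(1 + 0.0790) = ln(1.0790) = 0.076035 = 7.603%.

7.603%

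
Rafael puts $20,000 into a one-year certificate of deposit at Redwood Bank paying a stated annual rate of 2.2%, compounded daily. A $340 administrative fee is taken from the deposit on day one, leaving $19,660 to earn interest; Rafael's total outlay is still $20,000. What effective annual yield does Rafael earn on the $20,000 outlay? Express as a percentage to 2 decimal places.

0.49%

Value after one year: 19,660 × (1 + 0.022/365)^365 = 19,660 × 1.022243 = $20,097.30.
Effective yield on the $20,000 outlay: 20,097.30 / 20,000 − 1 = 0.004865 = 0.49%.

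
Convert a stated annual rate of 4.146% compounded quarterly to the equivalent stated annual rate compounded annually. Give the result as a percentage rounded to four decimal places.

4.2109%

EAR = (1 + 0.04146/4)^4 − 1 = 0.042109.
Compounded annually, the equivalent nominal rate is the EAR itself: 4.2109%.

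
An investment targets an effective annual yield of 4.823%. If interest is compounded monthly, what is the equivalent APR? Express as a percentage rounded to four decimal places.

(1 + r/12)^12 − 1 = 0.04823, so 1 + r/12 = 1.04823^(1/12).
r/12 = 0.003933, so r = 0.047196 = 4.7196%.

4.7196%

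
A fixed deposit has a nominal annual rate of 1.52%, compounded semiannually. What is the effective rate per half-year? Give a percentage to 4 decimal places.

0.7600%

With a nominal annual rate compounded semiannually, the periodic rate is the nominal rate divided by 2.
i = 0.0152 / 2 = 0.0076000 = 0.7600%.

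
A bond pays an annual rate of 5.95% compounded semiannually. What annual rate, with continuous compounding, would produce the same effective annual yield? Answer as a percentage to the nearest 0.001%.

EAR = (1 + 0.0595/2)^2 − 1 = 0.060385.
Equivalent continuous rate: r = ln(1 + 0.060385) = 0.058632 = 5.863%.

5.863%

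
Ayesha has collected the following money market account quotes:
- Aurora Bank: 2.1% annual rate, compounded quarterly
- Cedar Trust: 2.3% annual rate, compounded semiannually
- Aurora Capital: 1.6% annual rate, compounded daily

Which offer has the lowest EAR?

Aurora Capital

Aurora Bank: (1 + 0.021/4)^4 − 1 = 2.117%
Cedar Trust: (1 + 0.023/2)^2 − 1 = 2.313%
Aurora Capital: (1 + 0.016/365)^365 − 1 = 1.613%
The lowest effective annual rate is Aurora Capital at 1.613%.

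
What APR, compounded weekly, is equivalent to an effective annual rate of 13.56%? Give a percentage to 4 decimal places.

12.7317%

(1 + r/52)^52 − 1 = 0.1356, so 1 + r/52 = 1.1356^(1/52).
r/52 = 0.002448, so r = 0.127317 = 12.7317%.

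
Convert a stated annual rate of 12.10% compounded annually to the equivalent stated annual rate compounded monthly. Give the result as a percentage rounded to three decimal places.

11.477%

Compounded annually, EAR = nominal = 0.121000.
Solve (1 + r/12)^12 = 1.121000: r/12 = 1.121000^(1/12) − 1 = 0.009564, so r = 0.114766 = 11.477%.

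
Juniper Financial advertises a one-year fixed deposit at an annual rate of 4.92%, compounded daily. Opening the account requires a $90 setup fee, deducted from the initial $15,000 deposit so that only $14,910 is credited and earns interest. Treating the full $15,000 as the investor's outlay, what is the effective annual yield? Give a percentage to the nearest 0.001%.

4.412%

Value after one year: 14,910 × (1 + 0.0492/365)^365 = 14,910 × 1.050427 = $15,661.87.
Effective yield on the $15,000 outlay: 15,661.87 / 15,000 − 1 = 0.044124 = 4.412%.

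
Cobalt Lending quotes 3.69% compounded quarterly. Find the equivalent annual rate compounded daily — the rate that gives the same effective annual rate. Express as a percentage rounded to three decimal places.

3.673%

EAR = (1 + 0.0369/4)^4 − 1 = 0.037414.
Solve (1 + r/365)^365 = 1.037414: r/365 = 1.037414^(1/365) − 1 = 0.000101, so r = 0.036733 = 3.673%.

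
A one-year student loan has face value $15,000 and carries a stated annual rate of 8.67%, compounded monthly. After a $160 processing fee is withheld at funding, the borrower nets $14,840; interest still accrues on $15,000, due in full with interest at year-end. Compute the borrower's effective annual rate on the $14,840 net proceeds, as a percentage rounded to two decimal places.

10.20%

Amount owed after one year: 15,000 × (1 + 0.0867/12)^12 = 15,000 × 1.090230 = $16,353.44.
Effective rate on net proceeds: 16,353.44 / 14,840 − 1 = 0.101984 = 10.20%.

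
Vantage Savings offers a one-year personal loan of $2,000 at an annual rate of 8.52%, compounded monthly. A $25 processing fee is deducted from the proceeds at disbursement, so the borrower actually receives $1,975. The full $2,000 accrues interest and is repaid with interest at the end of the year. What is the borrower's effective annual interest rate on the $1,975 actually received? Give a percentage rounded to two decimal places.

Amount owed after one year: 2,000 × (1 + 0.0852/12)^12 = 2,000 × 1.088607 = $2,177.21.
Effective rate on net proceeds: 2,177.21 / 1,975 − 1 = 0.102387 = 10.24%.

10.24%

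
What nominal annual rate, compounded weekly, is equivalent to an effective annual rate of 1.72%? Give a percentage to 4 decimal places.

(1 + r/52)^52 − 1 = 0.0172, so 1 + r/52 = 1.0172^(1/52).
r/52 = 0.000328, so r = 0.017057 = 1.7057%.

1.7057%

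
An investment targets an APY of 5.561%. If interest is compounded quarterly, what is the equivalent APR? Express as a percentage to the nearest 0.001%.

(1 + r/4)^4 − 1 = 0.05561, so 1 + r/4 = 1.05561^(1/4).
r/4 = 0.013622, so r = 0.054487 = 5.449%.

5.449%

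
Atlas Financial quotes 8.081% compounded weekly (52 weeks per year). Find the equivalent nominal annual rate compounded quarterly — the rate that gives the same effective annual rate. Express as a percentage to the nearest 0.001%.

8.157%

EAR = (1 + 0.08081/52)^52 − 1 = 0.084097.
Solve (1 + r/4)^4 = 1.084097: r/4 = 1.084097^(1/4) − 1 = 0.020392, so r = 0.081568 = 8.157%.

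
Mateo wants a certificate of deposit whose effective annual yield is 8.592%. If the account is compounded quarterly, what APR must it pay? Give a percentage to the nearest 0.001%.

(1 + r/4)^4 − 1 = 0.08592, so 1 + r/4 = 1.08592^(1/4).
r/4 = 0.020821, so r = 0.083283 = 8.328%.

8.328%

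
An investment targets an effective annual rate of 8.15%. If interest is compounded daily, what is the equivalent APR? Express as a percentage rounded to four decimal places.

7.8357%

(1 + r/365)^365 − 1 = 0.0815, so 1 + r/365 = 1.0815^(1/365).
r/365 = 0.000215, so r = 0.078357 = 7.8357%.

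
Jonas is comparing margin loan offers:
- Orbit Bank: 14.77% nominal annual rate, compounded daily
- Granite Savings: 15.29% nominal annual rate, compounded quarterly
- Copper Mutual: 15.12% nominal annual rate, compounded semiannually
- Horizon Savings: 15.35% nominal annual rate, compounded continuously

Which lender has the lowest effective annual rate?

Copper Mutual

Orbit Bank: (1 + 0.1477/365)^365 − 1 = 15.913%
Granite Savings: (1 + 0.1529/4)^4 − 1 = 16.189%
Copper Mutual: (1 + 0.1512/2)^2 − 1 = 15.692%
Horizon Savings: e^0.1535 − 1 = 16.591%
The lowest effective annual rate is Copper Mutual at 15.692%.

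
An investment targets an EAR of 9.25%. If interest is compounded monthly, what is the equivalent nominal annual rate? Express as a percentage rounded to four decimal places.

(1 + r/12)^12 − 1 = 0.0925, so 1 + r/12 = 1.0925^(1/12).
r/12 = 0.007400, so r = 0.088796 = 8.8796%.

8.8796%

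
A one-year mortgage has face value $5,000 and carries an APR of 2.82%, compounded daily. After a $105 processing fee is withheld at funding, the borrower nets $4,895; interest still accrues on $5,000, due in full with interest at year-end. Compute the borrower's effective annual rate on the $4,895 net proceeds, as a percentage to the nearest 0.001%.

5.066%

Amount owed after one year: 5,000 × (1 + 0.0282/365)^365 = 5,000 × 1.028600 = $5,143.00.
Effective rate on net proceeds: 5,143.00 / 4,895 − 1 = 0.050664 = 5.066%.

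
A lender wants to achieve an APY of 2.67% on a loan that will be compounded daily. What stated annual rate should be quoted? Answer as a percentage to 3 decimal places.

(1 + r/365)^365 − 1 = 0.0267, so 1 + r/365 = 1.0267^(1/365).
r/365 = 0.000072, so r = 0.026351 = 2.635%.

2.635%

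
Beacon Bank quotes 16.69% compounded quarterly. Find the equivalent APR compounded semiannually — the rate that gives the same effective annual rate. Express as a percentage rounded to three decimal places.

17.038%

EAR = (1 + 0.1669/4)^4 − 1 = 0.177639.
Solve (1 + r/2)^2 = 1.177639: r/2 = 1.177639^(1/2) − 1 = 0.085191, so r = 0.170382 = 17.038%.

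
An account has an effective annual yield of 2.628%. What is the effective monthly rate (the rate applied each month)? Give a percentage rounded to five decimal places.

0.21641%

The per-month rate i satisfies (1 + i)^12 = 1 + 0.02628.
i = 1.02628^(1/12) − 1 = 0.0021641 = 0.21641%.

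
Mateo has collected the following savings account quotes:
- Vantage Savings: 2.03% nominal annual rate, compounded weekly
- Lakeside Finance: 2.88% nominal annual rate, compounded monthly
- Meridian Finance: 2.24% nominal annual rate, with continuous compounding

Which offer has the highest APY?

Vantage Savings: (1 + 0.0203/52)^52 − 1 = 2.050%
Lakeside Finance: (1 + 0.0288/12)^12 − 1 = 2.918%
Meridian Finance: e^0.0224 − 1 = 2.265%
The highest effective annual rate is Lakeside Finance at 2.918%.

Lakeside Finance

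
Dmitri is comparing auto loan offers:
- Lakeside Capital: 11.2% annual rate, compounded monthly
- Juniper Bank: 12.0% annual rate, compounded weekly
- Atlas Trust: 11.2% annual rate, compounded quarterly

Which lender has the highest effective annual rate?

Lakeside Capital: (1 + 0.112/12)^12 − 1 = 11.793%
Juniper Bank: (1 + 0.120/52)^52 − 1 = 12.734%
Atlas Trust: (1 + 0.112/4)^4 − 1 = 11.679%
The highest effective annual rate is Juniper Bank at 12.734%.

Juniper Bank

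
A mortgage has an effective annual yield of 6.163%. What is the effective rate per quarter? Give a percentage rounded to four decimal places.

The per-quarter rate i satisfies (1 + i)^4 = 1 + 0.06163.
i = 1.06163^(1/4) − 1 = 0.0150637 = 1.5064%.

1.5064%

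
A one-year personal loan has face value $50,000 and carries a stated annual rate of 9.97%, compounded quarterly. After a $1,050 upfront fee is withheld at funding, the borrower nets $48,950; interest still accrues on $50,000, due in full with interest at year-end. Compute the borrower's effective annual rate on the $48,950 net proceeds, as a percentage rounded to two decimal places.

12.72%

Amount owed after one year: 50,000 × (1 + 0.0997/4)^4 = 50,000 × 1.103490 = $55,174.49.
Effective rate on net proceeds: 55,174.49 / 48,950 − 1 = 0.127160 = 12.72%.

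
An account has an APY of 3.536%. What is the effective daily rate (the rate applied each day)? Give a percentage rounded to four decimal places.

0.0095%

The per-day rate i satisfies (1 + i)^365 = 1 + 0.03536.
i = 1.03536^(1/365) − 1 = 0.0000952 = 0.0095%.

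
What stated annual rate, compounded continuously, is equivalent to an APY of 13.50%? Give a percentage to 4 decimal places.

12.6633%

Continuous: nominal r satisfies e^r − 1 = 0.1350.
r = ln(1 + 0.1350) = ln(1.1350) = 0.126633 = 12.6633%.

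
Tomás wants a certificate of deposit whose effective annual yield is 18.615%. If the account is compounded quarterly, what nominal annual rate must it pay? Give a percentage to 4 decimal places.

17.4408%

(1 + r/4)^4 − 1 = 0.18615, so 1 + r/4 = 1.18615^(1/4).
r/4 = 0.043602, so r = 0.174408 = 17.4408%.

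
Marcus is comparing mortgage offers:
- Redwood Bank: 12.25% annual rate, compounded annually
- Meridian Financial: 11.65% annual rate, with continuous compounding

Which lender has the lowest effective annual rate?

Redwood Bank: compounded annually, EAR = 12.250%
Meridian Financial: e^0.1165 − 1 = 12.356%
The lowest effective annual rate is Redwood Bank at 12.250%.

Redwood Bank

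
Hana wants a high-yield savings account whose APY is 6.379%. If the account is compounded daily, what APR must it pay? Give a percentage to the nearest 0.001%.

(1 + r/365)^365 − 1 = 0.06379, so 1 + r/365 = 1.06379^(1/365).
r/365 = 0.000169, so r = 0.061843 = 6.184%.

6.184%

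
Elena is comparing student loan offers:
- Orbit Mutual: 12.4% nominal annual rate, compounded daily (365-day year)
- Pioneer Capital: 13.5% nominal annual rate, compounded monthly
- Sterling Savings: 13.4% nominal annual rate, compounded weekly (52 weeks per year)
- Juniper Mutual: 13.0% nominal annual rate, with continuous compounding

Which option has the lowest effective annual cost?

Orbit Mutual

Orbit Mutual: (1 + 0.124/365)^365 − 1 = 13.199%
Pioneer Capital: (1 + 0.135/12)^12 − 1 = 14.367%
Sterling Savings: (1 + 0.134/52)^52 − 1 = 14.320%
Juniper Mutual: e^0.130 − 1 = 13.883%
The lowest effective annual rate is Orbit Mutual at 13.199%.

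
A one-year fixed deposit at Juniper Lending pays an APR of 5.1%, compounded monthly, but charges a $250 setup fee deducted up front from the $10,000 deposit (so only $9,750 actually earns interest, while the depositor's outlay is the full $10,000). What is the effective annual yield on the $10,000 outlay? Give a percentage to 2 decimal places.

2.59%

Value after one year: 9,750 × (1 + 0.051/12)^12 = 9,750 × 1.052209 = $10,259.04.
Effective yield on the $10,000 outlay: 10,259.04 / 10,000 − 1 = 0.025904 = 2.59%.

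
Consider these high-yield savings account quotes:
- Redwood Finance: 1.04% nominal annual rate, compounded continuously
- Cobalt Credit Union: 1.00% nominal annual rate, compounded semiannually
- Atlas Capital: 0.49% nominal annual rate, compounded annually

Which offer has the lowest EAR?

Atlas Capital

Redwood Finance: e^0.0104 − 1 = 1.045%
Cobalt Credit Union: (1 + 0.0100/2)^2 − 1 = 1.002%
Atlas Capital: compounded annually, EAR = 0.490%
The lowest effective annual rate is Atlas Capital at 0.490%.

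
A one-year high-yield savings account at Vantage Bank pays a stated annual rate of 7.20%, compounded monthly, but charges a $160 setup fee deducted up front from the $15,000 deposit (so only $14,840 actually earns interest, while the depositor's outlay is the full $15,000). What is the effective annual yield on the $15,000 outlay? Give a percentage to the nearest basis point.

Value after one year: 14,840 × (1 + 0.0720/12)^12 = 14,840 × 1.074424 = $15,944.45.
Effective yield on the $15,000 outlay: 15,944.45 / 15,000 − 1 = 0.062964 = 6.30%.

6.30%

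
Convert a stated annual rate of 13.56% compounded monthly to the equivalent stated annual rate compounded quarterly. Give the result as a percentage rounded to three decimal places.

13.714%

EAR = (1 + 0.1356/12)^12 − 1 = 0.144353.
Solve (1 + r/4)^4 = 1.144353: r/4 = 1.144353^(1/4) − 1 = 0.034285, so r = 0.137138 = 13.714%.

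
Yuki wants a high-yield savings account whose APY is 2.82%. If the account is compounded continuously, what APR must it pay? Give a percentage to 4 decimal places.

2.7810%

Continuous: nominal r satisfies e^r − 1 = 0.0282.
r = ln(1 + 0.0282) = ln(1.0282) = 0.027810 = 2.7810%.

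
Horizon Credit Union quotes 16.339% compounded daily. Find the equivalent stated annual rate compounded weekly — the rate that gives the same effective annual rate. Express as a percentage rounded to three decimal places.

EAR = (1 + 0.16339/365)^365 − 1 = 0.177453.
Solve (1 + r/52)^52 = 1.177453: r/52 = 1.177453^(1/52) − 1 = 0.003146, so r = 0.163610 = 16.361%.

16.361%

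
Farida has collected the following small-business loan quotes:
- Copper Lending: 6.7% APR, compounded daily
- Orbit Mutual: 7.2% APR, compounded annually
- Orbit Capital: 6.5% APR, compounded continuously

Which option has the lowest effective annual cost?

Orbit Capital

Copper Lending: (1 + 0.067/365)^365 − 1 = 6.929%
Orbit Mutual: compounded annually, EAR = 7.200%
Orbit Capital: e^0.065 − 1 = 6.716%
The lowest effective annual rate is Orbit Capital at 6.716%.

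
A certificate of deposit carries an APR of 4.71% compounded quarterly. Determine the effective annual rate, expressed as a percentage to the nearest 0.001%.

EAR = (1 + 0.0471/4)^4 − 1.
= 1.047938 − 1 = 4.794%.

4.794%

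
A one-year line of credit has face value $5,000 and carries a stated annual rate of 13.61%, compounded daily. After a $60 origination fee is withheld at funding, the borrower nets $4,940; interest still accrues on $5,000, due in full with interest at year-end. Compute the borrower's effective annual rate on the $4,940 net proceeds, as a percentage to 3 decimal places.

15.968%

Amount owed after one year: 5,000 × (1 + 0.1361/365)^365 = 5,000 × 1.145767 = $5,728.84.
Effective rate on net proceeds: 5,728.84 / 4,940 − 1 = 0.159684 = 15.968%.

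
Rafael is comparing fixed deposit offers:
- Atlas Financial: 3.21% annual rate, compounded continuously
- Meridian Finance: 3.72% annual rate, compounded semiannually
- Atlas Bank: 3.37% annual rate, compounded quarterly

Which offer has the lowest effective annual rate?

Atlas Financial: e^0.0321 − 1 = 3.262%
Meridian Finance: (1 + 0.0372/2)^2 − 1 = 3.755%
Atlas Bank: (1 + 0.0337/4)^4 − 1 = 3.413%
The lowest effective annual rate is Atlas Financial at 3.262%.

Atlas Financial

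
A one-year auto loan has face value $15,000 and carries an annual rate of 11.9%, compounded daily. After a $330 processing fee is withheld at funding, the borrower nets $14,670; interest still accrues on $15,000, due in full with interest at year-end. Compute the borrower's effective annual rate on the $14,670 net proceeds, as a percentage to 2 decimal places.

Amount owed after one year: 15,000 × (1 + 0.119/365)^365 = 15,000 × 1.126348 = $16,895.22.
Effective rate on net proceeds: 16,895.22 / 14,670 − 1 = 0.151685 = 15.17%.

15.17%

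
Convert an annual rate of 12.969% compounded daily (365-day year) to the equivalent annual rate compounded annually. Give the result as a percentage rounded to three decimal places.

13.845%

EAR = (1 + 0.12969/365)^365 − 1 = 0.138449.
Compounded annually, the equivalent nominal rate is the EAR itself: 13.845%.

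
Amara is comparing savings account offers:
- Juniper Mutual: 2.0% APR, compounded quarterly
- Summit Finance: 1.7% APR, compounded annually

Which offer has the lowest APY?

Summit Finance

Juniper Mutual: (1 + 0.020/4)^4 − 1 = 2.015%
Summit Finance: compounded annually, EAR = 1.700%
The lowest effective annual rate is Summit Finance at 1.700%.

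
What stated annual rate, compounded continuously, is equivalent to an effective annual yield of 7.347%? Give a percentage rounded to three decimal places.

7.090%

Continuous: nominal r satisfies e^r − 1 = 0.07347.
r = ln(1 + 0.07347) = ln(1.07347) = 0.070896 = 7.090%.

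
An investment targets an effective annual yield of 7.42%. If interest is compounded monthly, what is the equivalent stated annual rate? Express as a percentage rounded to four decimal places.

(1 + r/12)^12 − 1 = 0.0742, so 1 + r/12 = 1.0742^(1/12).
r/12 = 0.005983, so r = 0.071790 = 7.1790%.

7.1790%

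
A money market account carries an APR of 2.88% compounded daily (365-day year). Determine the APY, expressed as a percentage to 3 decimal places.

EAR = (1 + 0.0288/365)^365 − 1.
= (1 + 0.000079)^365 − 1 = 1.029218 − 1 = 2.922%.

2.922%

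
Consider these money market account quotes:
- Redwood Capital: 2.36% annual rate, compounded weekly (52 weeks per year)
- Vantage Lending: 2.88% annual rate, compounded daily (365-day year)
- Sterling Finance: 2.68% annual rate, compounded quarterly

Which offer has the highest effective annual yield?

Redwood Capital: (1 + 0.0236/52)^52 − 1 = 2.388%
Vantage Lending: (1 + 0.0288/365)^365 − 1 = 2.922%
Sterling Finance: (1 + 0.0268/4)^4 − 1 = 2.707%
The highest effective annual rate is Vantage Lending at 2.922%.

Vantage Lending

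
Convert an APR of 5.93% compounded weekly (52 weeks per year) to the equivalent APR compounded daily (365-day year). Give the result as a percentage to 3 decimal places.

5.927%

EAR = (1 + 0.0593/52)^52 − 1 = 0.061058.
Solve (1 + r/365)^365 = 1.061058: r/365 = 1.061058^(1/365) − 1 = 0.000162, so r = 0.059271 = 5.927%.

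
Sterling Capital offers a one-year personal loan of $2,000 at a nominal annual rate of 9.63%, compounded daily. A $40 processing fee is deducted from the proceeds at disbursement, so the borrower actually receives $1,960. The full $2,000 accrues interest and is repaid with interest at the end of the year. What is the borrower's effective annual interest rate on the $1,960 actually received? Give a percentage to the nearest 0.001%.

Amount owed after one year: 2,000 × (1 + 0.0963/365)^365 = 2,000 × 1.101075 = $2,202.15.
Effective rate on net proceeds: 2,202.15 / 1,960 − 1 = 0.123546 = 12.355%.

12.355%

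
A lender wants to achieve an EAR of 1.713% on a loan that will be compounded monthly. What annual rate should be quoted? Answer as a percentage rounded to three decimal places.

(1 + r/12)^12 − 1 = 0.01713, so 1 + r/12 = 1.01713^(1/12).
r/12 = 0.001416, so r = 0.016997 = 1.700%.

1.700%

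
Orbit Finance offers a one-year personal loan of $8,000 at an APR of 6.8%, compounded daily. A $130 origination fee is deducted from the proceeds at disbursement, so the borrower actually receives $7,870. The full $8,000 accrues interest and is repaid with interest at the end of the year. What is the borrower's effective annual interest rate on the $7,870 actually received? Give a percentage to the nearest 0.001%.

8.804%

Amount owed after one year: 8,000 × (1 + 0.068/365)^365 = 8,000 × 1.070359 = $8,562.87.
Effective rate on net proceeds: 8,562.87 / 7,870 − 1 = 0.088039 = 8.804%.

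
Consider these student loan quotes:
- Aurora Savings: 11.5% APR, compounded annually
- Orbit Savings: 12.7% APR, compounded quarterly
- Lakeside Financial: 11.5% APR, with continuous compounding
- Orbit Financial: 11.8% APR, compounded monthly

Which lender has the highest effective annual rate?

Aurora Savings: compounded annually, EAR = 11.500%
Orbit Savings: (1 + 0.127/4)^4 − 1 = 13.318%
Lakeside Financial: e^0.115 − 1 = 12.187%
Orbit Financial: (1 + 0.118/12)^12 − 1 = 12.460%
The highest effective annual rate is Orbit Savings at 13.318%.

Orbit Savings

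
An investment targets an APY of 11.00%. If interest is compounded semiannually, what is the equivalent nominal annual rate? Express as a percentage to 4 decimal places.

(1 + r/2)^2 − 1 = 0.1100, so 1 + r/2 = 1.1100^(1/2).
r/2 = 0.053565, so r = 0.107131 = 10.7131%.

10.7131%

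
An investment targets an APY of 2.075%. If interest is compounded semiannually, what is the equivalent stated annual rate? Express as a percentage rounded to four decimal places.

(1 + r/2)^2 − 1 = 0.02075, so 1 + r/2 = 1.02075^(1/2).
r/2 = 0.010322, so r = 0.020643 = 2.0643%.

2.0643%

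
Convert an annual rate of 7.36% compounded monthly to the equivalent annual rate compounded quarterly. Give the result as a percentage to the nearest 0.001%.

7.405%

EAR = (1 + 0.0736/12)^12 − 1 = 0.076134.
Solve (1 + r/4)^4 = 1.076134: r/4 = 1.076134^(1/4) − 1 = 0.018513, so r = 0.074052 = 7.405%.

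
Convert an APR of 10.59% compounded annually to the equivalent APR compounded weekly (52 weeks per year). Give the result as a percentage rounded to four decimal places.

10.0757%

Compounded annually, EAR = nominal = 0.105900.
Solve (1 + r/52)^52 = 1.105900: r/52 = 1.105900^(1/52) − 1 = 0.001938, so r = 0.100757 = 10.0757%.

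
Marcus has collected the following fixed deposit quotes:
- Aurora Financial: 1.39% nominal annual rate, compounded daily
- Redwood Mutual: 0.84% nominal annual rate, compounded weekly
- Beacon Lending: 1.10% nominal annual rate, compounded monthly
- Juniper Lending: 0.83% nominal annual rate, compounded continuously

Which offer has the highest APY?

Aurora Financial: (1 + 0.0139/365)^365 − 1 = 1.400%
Redwood Mutual: (1 + 0.0084/52)^52 − 1 = 0.843%
Beacon Lending: (1 + 0.0110/12)^12 − 1 = 1.106%
Juniper Lending: e^0.0083 − 1 = 0.833%
The highest effective annual rate is Aurora Financial at 1.400%.

Aurora Financial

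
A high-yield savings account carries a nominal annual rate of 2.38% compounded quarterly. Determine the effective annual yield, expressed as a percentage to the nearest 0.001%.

2.401%

EAR = (1 + 0.0238/4)^4 − 1.
= (1 + 0.005950)^4 − 1 = 1.024013 − 1 = 2.401%.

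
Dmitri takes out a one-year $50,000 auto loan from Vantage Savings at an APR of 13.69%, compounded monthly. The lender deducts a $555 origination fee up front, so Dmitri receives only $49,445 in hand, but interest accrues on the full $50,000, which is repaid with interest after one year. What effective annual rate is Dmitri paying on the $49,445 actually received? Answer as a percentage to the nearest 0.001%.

15.869%

Amount owed after one year: 50,000 × (1 + 0.1369/12)^12 = 50,000 × 1.145825 = $57,291.25.
Effective rate on net proceeds: 57,291.25 / 49,445 − 1 = 0.158687 = 15.869%.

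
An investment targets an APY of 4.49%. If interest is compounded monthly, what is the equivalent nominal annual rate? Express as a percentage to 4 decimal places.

(1 + r/12)^12 − 1 = 0.0449, so 1 + r/12 = 1.0449^(1/12).
r/12 = 0.003667, so r = 0.044002 = 4.4002%.

4.4002%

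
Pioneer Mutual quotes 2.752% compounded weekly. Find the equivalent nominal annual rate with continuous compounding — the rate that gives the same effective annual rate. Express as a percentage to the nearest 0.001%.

2.751%

EAR = (1 + 0.02752/52)^52 − 1 = 0.027895.
Equivalent continuous rate: r = ln(1 + 0.027895) = 0.027513 = 2.751%.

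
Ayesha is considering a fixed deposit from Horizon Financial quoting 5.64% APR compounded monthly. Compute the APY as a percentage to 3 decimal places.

EAR = (1 + 0.0564/12)^12 − 1.
= (1 + 0.004700)^12 − 1 = 1.057881 − 1 = 5.788%.

5.788%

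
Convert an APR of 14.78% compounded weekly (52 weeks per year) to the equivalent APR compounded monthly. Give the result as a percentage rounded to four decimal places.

14.8502%

EAR = (1 + 0.1478/52)^52 − 1 = 0.159038.
Solve (1 + r/12)^12 = 1.159038: r/12 = 1.159038^(1/12) − 1 = 0.012375, so r = 0.148502 = 14.8502%.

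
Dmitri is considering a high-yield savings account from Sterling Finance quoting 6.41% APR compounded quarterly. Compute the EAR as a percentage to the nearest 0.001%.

EAR = (1 + 0.0641/4)^4 − 1.
= 1.065657 − 1 = 6.566%.

6.566%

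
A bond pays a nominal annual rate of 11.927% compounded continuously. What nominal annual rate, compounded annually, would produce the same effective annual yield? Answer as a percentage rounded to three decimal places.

12.667%

EAR under continuous compounding: e^0.11927 − 1 = 0.126674.
Compounded annually, the equivalent nominal rate is the EAR itself: 12.667%.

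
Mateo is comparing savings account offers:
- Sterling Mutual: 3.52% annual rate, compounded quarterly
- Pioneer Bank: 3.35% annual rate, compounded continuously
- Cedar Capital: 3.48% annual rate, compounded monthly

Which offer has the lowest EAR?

Sterling Mutual: (1 + 0.0352/4)^4 − 1 = 3.567%
Pioneer Bank: e^0.0335 − 1 = 3.407%
Cedar Capital: (1 + 0.0348/12)^12 − 1 = 3.536%
The lowest effective annual rate is Pioneer Bank at 3.407%.

Pioneer Bank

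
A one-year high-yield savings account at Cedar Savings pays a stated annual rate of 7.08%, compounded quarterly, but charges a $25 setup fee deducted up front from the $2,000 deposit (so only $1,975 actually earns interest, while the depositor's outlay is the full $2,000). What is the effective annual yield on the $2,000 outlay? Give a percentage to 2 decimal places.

Value after one year: 1,975 × (1 + 0.0708/4)^4 = 1,975 × 1.072702 = $2,118.59.
Effective yield on the $2,000 outlay: 2,118.59 / 2,000 − 1 = 0.059293 = 5.93%.

5.93%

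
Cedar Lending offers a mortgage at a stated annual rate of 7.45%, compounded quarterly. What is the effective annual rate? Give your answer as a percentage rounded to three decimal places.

EAR = (1 + 0.0745/4)^4 − 1.
= (1 + 0.018625)^4 − 1 = 1.076607 − 1 = 7.661%.

7.661%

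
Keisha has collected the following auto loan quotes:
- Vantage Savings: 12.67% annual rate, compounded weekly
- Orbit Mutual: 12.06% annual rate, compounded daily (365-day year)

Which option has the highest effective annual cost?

Vantage Savings

Vantage Savings: (1 + 0.1267/52)^52 − 1 = 13.490%
Orbit Mutual: (1 + 0.1206/365)^365 − 1 = 12.815%
The highest effective annual rate is Vantage Savings at 13.490%.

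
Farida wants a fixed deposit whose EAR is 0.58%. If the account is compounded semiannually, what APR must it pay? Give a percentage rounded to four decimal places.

(1 + r/2)^2 − 1 = 0.0058, so 1 + r/2 = 1.0058^(1/2).
r/2 = 0.002896, so r = 0.005792 = 0.5792%.

0.5792%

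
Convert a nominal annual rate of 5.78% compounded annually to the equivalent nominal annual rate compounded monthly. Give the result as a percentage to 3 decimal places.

Compounded annually, EAR = nominal = 0.057800.
Solve (1 + r/12)^12 = 1.057800: r/12 = 1.057800^(1/12) − 1 = 0.004694, so r = 0.056323 = 5.632%.

5.632%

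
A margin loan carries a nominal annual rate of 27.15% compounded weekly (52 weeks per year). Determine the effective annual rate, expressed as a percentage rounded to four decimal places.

31.1005%

EAR = (1 + 0.2715/52)^52 − 1.
= (1 + 0.005221)^52 − 1 = 1.311005 − 1 = 31.1005%.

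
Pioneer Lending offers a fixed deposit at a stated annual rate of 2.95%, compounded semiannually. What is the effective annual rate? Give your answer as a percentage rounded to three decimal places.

EAR = (1 + 0.0295/2)^2 − 1.
= (1 + 0.014750)^2 − 1 = 1.029718 − 1 = 2.972%.

2.972%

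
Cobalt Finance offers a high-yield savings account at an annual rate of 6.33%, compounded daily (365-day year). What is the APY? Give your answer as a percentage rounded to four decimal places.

EAR = (1 + 0.0633/365)^365 − 1.
= 1.065341 − 1 = 6.5341%.

6.5341%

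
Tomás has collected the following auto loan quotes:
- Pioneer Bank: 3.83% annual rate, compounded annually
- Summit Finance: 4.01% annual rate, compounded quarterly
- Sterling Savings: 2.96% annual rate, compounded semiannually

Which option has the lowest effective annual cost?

Pioneer Bank: compounded annually, EAR = 3.830%
Summit Finance: (1 + 0.0401/4)^4 − 1 = 4.071%
Sterling Savings: (1 + 0.0296/2)^2 − 1 = 2.982%
The lowest effective annual rate is Sterling Savings at 2.982%.

Sterling Savings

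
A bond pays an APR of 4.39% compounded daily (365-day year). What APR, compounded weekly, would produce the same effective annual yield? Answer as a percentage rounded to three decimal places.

EAR = (1 + 0.0439/365)^365 − 1 = 0.044875.
Solve (1 + r/52)^52 = 1.044875: r/52 = 1.044875^(1/52) − 1 = 0.000845, so r = 0.043916 = 4.392%.

4.392%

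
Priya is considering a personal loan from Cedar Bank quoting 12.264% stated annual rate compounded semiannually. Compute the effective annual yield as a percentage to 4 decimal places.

EAR = (1 + 0.12264/2)^2 − 1.
= 1.126400 − 1 = 12.6400%.

12.6400%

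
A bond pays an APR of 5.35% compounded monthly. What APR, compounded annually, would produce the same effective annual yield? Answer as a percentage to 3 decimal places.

5.483%

EAR = (1 + 0.0535/12)^12 − 1 = 0.054832.
Compounded annually, the equivalent nominal rate is the EAR itself: 5.483%.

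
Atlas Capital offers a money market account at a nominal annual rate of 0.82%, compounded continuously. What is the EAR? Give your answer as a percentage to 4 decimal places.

0.8234%

With continuous compounding, EAR = e^0.0082 − 1.
e^0.0082 = 1.008234, so EAR = 0.008234 = 0.8234%.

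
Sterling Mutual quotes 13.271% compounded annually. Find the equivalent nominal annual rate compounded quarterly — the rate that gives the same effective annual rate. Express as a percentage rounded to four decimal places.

Compounded annually, EAR = nominal = 0.132710.
Solve (1 + r/4)^4 = 1.132710: r/4 = 1.132710^(1/4) − 1 = 0.031644, so r = 0.126574 = 12.6574%.

12.6574%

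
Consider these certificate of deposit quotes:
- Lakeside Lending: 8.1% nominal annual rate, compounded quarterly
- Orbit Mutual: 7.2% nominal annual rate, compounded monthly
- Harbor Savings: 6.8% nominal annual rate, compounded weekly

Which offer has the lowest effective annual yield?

Harbor Savings

Lakeside Lending: (1 + 0.081/4)^4 − 1 = 8.349%
Orbit Mutual: (1 + 0.072/12)^12 − 1 = 7.442%
Harbor Savings: (1 + 0.068/52)^52 − 1 = 7.032%
The lowest effective annual rate is Harbor Savings at 7.032%.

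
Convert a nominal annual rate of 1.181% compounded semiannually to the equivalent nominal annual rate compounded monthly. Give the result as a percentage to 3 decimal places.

EAR = (1 + 0.01181/2)^2 − 1 = 0.011845.
Solve (1 + r/12)^12 = 1.011845: r/12 = 1.011845^(1/12) − 1 = 0.000982, so r = 0.011781 = 1.178%.

1.178%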